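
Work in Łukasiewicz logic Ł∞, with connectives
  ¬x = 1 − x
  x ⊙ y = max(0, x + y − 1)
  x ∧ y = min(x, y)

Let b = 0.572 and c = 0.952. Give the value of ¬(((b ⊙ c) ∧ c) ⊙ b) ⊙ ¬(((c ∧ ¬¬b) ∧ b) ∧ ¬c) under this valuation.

0.856

b ⊙ c = max(0, 0.572 + 0.952 − 1) = max(0, 0.524) = 0.524
(b ⊙ c) ∧ c = min(0.524, 0.952) = 0.524
((b ⊙ c) ∧ c) ⊙ b = max(0, 0.524 + 0.572 − 1) = max(0, 0.096) = 0.096
¬(((b ⊙ c) ∧ c) ⊙ b) = 1 − 0.096 = 0.904
¬b = 1 − 0.572 = 0.428
¬¬b = 1 − 0.428 = 0.572
c ∧ ¬¬b = min(0.952, 0.572) = 0.572
(c ∧ ¬¬b) ∧ b = min(0.572, 0.572) = 0.572
¬c = 1 − 0.952 = 0.048
((c ∧ ¬¬b) ∧ b) ∧ ¬c = min(0.572, 0.048) = 0.048
¬(((c ∧ ¬¬b) ∧ b) ∧ ¬c) = 1 − 0.048 = 0.952
¬(((b ⊙ c) ∧ c) ⊙ b) ⊙ ¬(((c ∧ ¬¬b) ∧ b) ∧ ¬c) = max(0, 0.904 + 0.952 − 1) = max(0, 0.856) = 0.856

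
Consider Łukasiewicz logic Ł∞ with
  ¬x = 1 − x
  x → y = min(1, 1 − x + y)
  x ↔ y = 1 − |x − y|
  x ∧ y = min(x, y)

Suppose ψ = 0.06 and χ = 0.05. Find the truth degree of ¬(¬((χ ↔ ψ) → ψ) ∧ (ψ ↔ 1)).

χ ↔ ψ = 1 − |0.05 − 0.06| = 1 − 0.01 = 0.99
(χ ↔ ψ) → ψ = min(1, 1 − 0.99 + 0.06) = min(1, 0.07) = 0.07
¬((χ ↔ ψ) → ψ) = 1 − 0.07 = 0.93
ψ ↔ 1 = 1 − |0.06 − 1.00| = 1 − 0.94 = 0.06
¬((χ ↔ ψ) → ψ) ∧ (ψ ↔ 1) = min(0.93, 0.06) = 0.06
¬(¬((χ ↔ ψ) → ψ) ∧ (ψ ↔ 1)) = 1 − 0.06 = 0.94

0.94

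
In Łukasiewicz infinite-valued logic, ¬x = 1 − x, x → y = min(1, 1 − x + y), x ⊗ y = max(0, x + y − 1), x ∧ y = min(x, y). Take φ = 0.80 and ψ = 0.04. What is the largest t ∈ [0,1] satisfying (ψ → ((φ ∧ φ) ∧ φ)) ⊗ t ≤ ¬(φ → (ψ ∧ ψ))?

φ ∧ φ = min(0.80, 0.80) = 0.80
(φ ∧ φ) ∧ φ = min(0.80, 0.80) = 0.80
ψ → ((φ ∧ φ) ∧ φ) = min(1, 1 − 0.04 + 0.80) = min(1, 1.76) = 1.00
So the left factor is ψ → ((φ ∧ φ) ∧ φ) = 1.00.
ψ ∧ ψ = min(0.04, 0.04) = 0.04
φ → (ψ ∧ ψ) = min(1, 1 − 0.80 + 0.04) = min(1, 0.24) = 0.24
¬(φ → (ψ ∧ ψ)) = 1 − 0.24 = 0.76
So the right-hand bound is ¬(φ → (ψ ∧ ψ)) = 0.76.
The residuum of the Łukasiewicz t-norm gives the supremum: min(1, 1 − 1.00 + 0.76).
1 − 1.00 + 0.76 = 0.76, so t = min(1, 0.76) = 0.76.
Check: 1.00 ⊗ 0.76 = max(0, 0.76) = 0.76 ≤ 0.76.

0.76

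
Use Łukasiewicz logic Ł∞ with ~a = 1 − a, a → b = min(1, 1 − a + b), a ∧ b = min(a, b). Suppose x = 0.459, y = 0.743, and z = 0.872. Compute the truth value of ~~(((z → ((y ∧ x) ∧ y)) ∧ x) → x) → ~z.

0.128

y ∧ x = min(0.743, 0.459) = 0.459
(y ∧ x) ∧ y = min(0.459, 0.743) = 0.459
z → ((y ∧ x) ∧ y) = min(1, 1 − 0.872 + 0.459) = min(1, 0.587) = 0.587
(z → ((y ∧ x) ∧ y)) ∧ x = min(0.587, 0.459) = 0.459
((z → ((y ∧ x) ∧ y)) ∧ x) → x = min(1, 1 − 0.459 + 0.459) = min(1, 1.000) = 1.000
~(((z → ((y ∧ x) ∧ y)) ∧ x) → x) = 1 − 1.000 = 0.000
~~(((z → ((y ∧ x) ∧ y)) ∧ x) → x) = 1 − 0.000 = 1.000
~z = 1 − 0.872 = 0.128
~~(((z → ((y ∧ x) ∧ y)) ∧ x) → x) → ~z = min(1, 1 − 1.000 + 0.128) = min(1, 0.128) = 0.128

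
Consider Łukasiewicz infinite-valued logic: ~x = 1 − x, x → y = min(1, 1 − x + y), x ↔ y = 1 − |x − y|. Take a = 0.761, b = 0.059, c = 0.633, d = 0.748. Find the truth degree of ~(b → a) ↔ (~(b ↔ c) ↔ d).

0.174

b → a = min(1, 1 − 0.059 + 0.761) = min(1, 1.702) = 1.000
~(b → a) = 1 − 1.000 = 0.000
b ↔ c = 1 − |0.059 − 0.633| = 1 − 0.574 = 0.426
~(b ↔ c) = 1 − 0.426 = 0.574
~(b ↔ c) ↔ d = 1 − |0.574 − 0.748| = 1 − 0.174 = 0.826
~(b → a) ↔ (~(b ↔ c) ↔ d) = 1 − |0.000 − 0.826| = 1 − 0.826 = 0.174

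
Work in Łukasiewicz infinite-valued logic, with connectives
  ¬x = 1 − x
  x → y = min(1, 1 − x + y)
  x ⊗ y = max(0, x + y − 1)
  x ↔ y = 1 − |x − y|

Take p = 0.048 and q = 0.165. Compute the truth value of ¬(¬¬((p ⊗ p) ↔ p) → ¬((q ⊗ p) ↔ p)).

0.904

p ⊗ p = max(0, 0.048 + 0.048 − 1) = max(0, -0.904) = 0.000
(p ⊗ p) ↔ p = 1 − |0.000 − 0.048| = 1 − 0.048 = 0.952
¬((p ⊗ p) ↔ p) = 1 − 0.952 = 0.048
¬¬((p ⊗ p) ↔ p) = 1 − 0.048 = 0.952
q ⊗ p = max(0, 0.165 + 0.048 − 1) = max(0, -0.787) = 0.000
(q ⊗ p) ↔ p = 1 − |0.000 − 0.048| = 1 − 0.048 = 0.952
¬((q ⊗ p) ↔ p) = 1 − 0.952 = 0.048
¬¬((p ⊗ p) ↔ p) → ¬((q ⊗ p) ↔ p) = min(1, 1 − 0.952 + 0.048) = min(1, 0.096) = 0.096
¬(¬¬((p ⊗ p) ↔ p) → ¬((q ⊗ p) ↔ p)) = 1 − 0.096 = 0.904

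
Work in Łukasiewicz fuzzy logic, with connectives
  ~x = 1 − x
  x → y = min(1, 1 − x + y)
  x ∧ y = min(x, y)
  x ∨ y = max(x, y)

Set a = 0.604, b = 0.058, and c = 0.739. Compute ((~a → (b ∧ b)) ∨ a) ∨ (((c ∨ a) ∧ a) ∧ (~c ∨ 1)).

~a = 1 − 0.604 = 0.396
b ∧ b = min(0.058, 0.058) = 0.058
~a → (b ∧ b) = min(1, 1 − 0.396 + 0.058) = min(1, 0.662) = 0.662
(~a → (b ∧ b)) ∨ a = max(0.662, 0.604) = 0.662
c ∨ a = max(0.739, 0.604) = 0.739
(c ∨ a) ∧ a = min(0.739, 0.604) = 0.604
~c = 1 − 0.739 = 0.261
~c ∨ 1 = max(0.261, 1.000) = 1.000
((c ∨ a) ∧ a) ∧ (~c ∨ 1) = min(0.604, 1.000) = 0.604
((~a → (b ∧ b)) ∨ a) ∨ (((c ∨ a) ∧ a) ∧ (~c ∨ 1)) = max(0.662, 0.604) = 0.662

0.662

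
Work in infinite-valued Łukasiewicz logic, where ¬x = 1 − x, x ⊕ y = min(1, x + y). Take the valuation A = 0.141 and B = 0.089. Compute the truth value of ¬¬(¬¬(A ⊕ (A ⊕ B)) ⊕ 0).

A ⊕ B = min(1, 0.141 + 0.089) = min(1, 0.230) = 0.230
A ⊕ (A ⊕ B) = min(1, 0.141 + 0.230) = min(1, 0.371) = 0.371
¬(A ⊕ (A ⊕ B)) = 1 − 0.371 = 0.629
¬¬(A ⊕ (A ⊕ B)) = 1 − 0.629 = 0.371
¬¬(A ⊕ (A ⊕ B)) ⊕ 0 = min(1, 0.371 + 0.000) = min(1, 0.371) = 0.371
¬(¬¬(A ⊕ (A ⊕ B)) ⊕ 0) = 1 − 0.371 = 0.629
¬¬(¬¬(A ⊕ (A ⊕ B)) ⊕ 0) = 1 − 0.629 = 0.371

0.371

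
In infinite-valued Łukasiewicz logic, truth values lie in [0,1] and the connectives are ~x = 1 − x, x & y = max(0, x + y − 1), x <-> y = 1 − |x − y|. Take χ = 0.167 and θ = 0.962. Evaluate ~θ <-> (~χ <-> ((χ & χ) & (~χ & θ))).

~θ = 1 − 0.962 = 0.038
~χ = 1 − 0.167 = 0.833
χ & χ = max(0, 0.167 + 0.167 − 1) = max(0, -0.666) = 0.000
~χ & θ = max(0, 0.833 + 0.962 − 1) = max(0, 0.795) = 0.795
(χ & χ) & (~χ & θ) = max(0, 0.000 + 0.795 − 1) = max(0, -0.205) = 0.000
~χ <-> ((χ & χ) & (~χ & θ)) = 1 − |0.833 − 0.000| = 1 − 0.833 = 0.167
~θ <-> (~χ <-> ((χ & χ) & (~χ & θ))) = 1 − |0.038 − 0.167| = 1 − 0.129 = 0.871

0.871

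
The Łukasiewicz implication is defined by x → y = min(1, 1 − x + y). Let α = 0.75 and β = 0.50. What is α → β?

0.75

α → β = min(1, 1 − 0.75 + 0.50) = min(1, 0.75) = 0.75
For comparison, the Gödel implication (1 if x ≤ y else y) would give 0.50.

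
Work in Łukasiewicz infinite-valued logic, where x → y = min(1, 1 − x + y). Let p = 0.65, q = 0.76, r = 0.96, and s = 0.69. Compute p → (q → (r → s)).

r → s = min(1, 1 − 0.96 + 0.69) = min(1, 0.73) = 0.73
q → (r → s) = min(1, 1 − 0.76 + 0.73) = min(1, 0.97) = 0.97
p → (q → (r → s)) = min(1, 1 − 0.65 + 0.97) = min(1, 1.32) = 1.00

1.00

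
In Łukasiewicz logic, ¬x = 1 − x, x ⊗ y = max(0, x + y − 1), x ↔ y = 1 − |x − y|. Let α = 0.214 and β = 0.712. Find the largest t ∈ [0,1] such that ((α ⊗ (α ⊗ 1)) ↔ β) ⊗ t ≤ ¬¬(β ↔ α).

1.000

α ⊗ 1 = max(0, 0.214 + 1.000 − 1) = max(0, 0.214) = 0.214
α ⊗ (α ⊗ 1) = max(0, 0.214 + 0.214 − 1) = max(0, -0.572) = 0.000
(α ⊗ (α ⊗ 1)) ↔ β = 1 − |0.000 − 0.712| = 1 − 0.712 = 0.288
So the left factor is (α ⊗ (α ⊗ 1)) ↔ β = 0.288.
β ↔ α = 1 − |0.712 − 0.214| = 1 − 0.498 = 0.502
¬(β ↔ α) = 1 − 0.502 = 0.498
¬¬(β ↔ α) = 1 − 0.498 = 0.502
So the right-hand bound is ¬¬(β ↔ α) = 0.502.
The residuum of the Łukasiewicz t-norm gives the supremum: min(1, 1 − 0.288 + 0.502).
1 − 0.288 + 0.502 = 1.214, so t = min(1, 1.214) = 1.000.
Check: 0.288 ⊗ 1.000 = max(0, 0.288) = 0.288 ≤ 0.502.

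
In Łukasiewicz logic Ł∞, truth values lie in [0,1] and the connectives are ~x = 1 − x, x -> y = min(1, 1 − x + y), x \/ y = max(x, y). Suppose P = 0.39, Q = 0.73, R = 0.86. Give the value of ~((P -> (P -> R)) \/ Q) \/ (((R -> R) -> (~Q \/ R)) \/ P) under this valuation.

0.86

P -> R = min(1, 1 − 0.39 + 0.86) = min(1, 1.47) = 1.00
P -> (P -> R) = min(1, 1 − 0.39 + 1.00) = min(1, 1.61) = 1.00
(P -> (P -> R)) \/ Q = max(1.00, 0.73) = 1.00
~((P -> (P -> R)) \/ Q) = 1 − 1.00 = 0.00
R -> R = min(1, 1 − 0.86 + 0.86) = min(1, 1.00) = 1.00
~Q = 1 − 0.73 = 0.27
~Q \/ R = max(0.27, 0.86) = 0.86
(R -> R) -> (~Q \/ R) = min(1, 1 − 1.00 + 0.86) = min(1, 0.86) = 0.86
((R -> R) -> (~Q \/ R)) \/ P = max(0.86, 0.39) = 0.86
~((P -> (P -> R)) \/ Q) \/ (((R -> R) -> (~Q \/ R)) \/ P) = max(0.00, 0.86) = 0.86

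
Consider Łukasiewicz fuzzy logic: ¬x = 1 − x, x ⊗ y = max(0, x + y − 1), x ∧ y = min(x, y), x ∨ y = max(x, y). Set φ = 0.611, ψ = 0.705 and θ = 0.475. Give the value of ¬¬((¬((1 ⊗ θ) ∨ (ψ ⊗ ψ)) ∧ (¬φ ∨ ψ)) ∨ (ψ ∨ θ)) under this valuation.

0.705

1 ⊗ θ = max(0, 1.000 + 0.475 − 1) = max(0, 0.475) = 0.475
ψ ⊗ ψ = max(0, 0.705 + 0.705 − 1) = max(0, 0.410) = 0.410
(1 ⊗ θ) ∨ (ψ ⊗ ψ) = max(0.475, 0.410) = 0.475
¬((1 ⊗ θ) ∨ (ψ ⊗ ψ)) = 1 − 0.475 = 0.525
¬φ = 1 − 0.611 = 0.389
¬φ ∨ ψ = max(0.389, 0.705) = 0.705
¬((1 ⊗ θ) ∨ (ψ ⊗ ψ)) ∧ (¬φ ∨ ψ) = min(0.525, 0.705) = 0.525
ψ ∨ θ = max(0.705, 0.475) = 0.705
(¬((1 ⊗ θ) ∨ (ψ ⊗ ψ)) ∧ (¬φ ∨ ψ)) ∨ (ψ ∨ θ) = max(0.525, 0.705) = 0.705
¬((¬((1 ⊗ θ) ∨ (ψ ⊗ ψ)) ∧ (¬φ ∨ ψ)) ∨ (ψ ∨ θ)) = 1 − 0.705 = 0.295
¬¬((¬((1 ⊗ θ) ∨ (ψ ⊗ ψ)) ∧ (¬φ ∨ ψ)) ∨ (ψ ∨ θ)) = 1 − 0.295 = 0.705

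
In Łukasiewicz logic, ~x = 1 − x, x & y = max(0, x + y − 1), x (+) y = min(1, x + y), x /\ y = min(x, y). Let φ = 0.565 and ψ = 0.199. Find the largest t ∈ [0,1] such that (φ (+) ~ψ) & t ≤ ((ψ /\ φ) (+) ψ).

~ψ = 1 − 0.199 = 0.801
φ (+) ~ψ = min(1, 0.565 + 0.801) = min(1, 1.366) = 1.000
So the left factor is φ (+) ~ψ = 1.000.
ψ /\ φ = min(0.199, 0.565) = 0.199
(ψ /\ φ) (+) ψ = min(1, 0.199 + 0.199) = min(1, 0.398) = 0.398
So the right-hand bound is (ψ /\ φ) (+) ψ = 0.398.
The residuum of the Łukasiewicz t-norm gives the supremum: min(1, 1 − 1.000 + 0.398).
1 − 1.000 + 0.398 = 0.398, so t = min(1, 0.398) = 0.398.
Check: 1.000 & 0.398 = max(0, 0.398) = 0.398 ≤ 0.398.

0.398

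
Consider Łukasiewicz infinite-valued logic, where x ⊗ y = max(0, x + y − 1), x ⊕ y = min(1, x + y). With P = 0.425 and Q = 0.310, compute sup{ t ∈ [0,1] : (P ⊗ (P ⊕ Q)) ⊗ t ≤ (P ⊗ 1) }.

1.000

P ⊕ Q = min(1, 0.425 + 0.310) = min(1, 0.735) = 0.735
P ⊗ (P ⊕ Q) = max(0, 0.425 + 0.735 − 1) = max(0, 0.160) = 0.160
So the left factor is P ⊗ (P ⊕ Q) = 0.160.
P ⊗ 1 = max(0, 0.425 + 1.000 − 1) = max(0, 0.425) = 0.425
So the right-hand bound is P ⊗ 1 = 0.425.
The residuum of the Łukasiewicz t-norm gives the supremum: min(1, 1 − 0.160 + 0.425).
1 − 0.160 + 0.425 = 1.265, so t = min(1, 1.265) = 1.000.
Check: 0.160 ⊗ 1.000 = max(0, 0.160) = 0.160 ≤ 0.425.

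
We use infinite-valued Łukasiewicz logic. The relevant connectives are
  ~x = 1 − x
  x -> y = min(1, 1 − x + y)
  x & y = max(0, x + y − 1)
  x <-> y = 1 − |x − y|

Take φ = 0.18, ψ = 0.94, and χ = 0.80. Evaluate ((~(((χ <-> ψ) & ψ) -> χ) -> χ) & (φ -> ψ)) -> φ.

χ <-> ψ = 1 − |0.80 − 0.94| = 1 − 0.14 = 0.86
(χ <-> ψ) & ψ = max(0, 0.86 + 0.94 − 1) = max(0, 0.80) = 0.80
((χ <-> ψ) & ψ) -> χ = min(1, 1 − 0.80 + 0.80) = min(1, 1.00) = 1.00
~(((χ <-> ψ) & ψ) -> χ) = 1 − 1.00 = 0.00
~(((χ <-> ψ) & ψ) -> χ) -> χ = min(1, 1 − 0.00 + 0.80) = min(1, 1.80) = 1.00
φ -> ψ = min(1, 1 − 0.18 + 0.94) = min(1, 1.76) = 1.00
(~(((χ <-> ψ) & ψ) -> χ) -> χ) & (φ -> ψ) = max(0, 1.00 + 1.00 − 1) = max(0, 1.00) = 1.00
((~(((χ <-> ψ) & ψ) -> χ) -> χ) & (φ -> ψ)) -> φ = min(1, 1 − 1.00 + 0.18) = min(1, 0.18) = 0.18

0.18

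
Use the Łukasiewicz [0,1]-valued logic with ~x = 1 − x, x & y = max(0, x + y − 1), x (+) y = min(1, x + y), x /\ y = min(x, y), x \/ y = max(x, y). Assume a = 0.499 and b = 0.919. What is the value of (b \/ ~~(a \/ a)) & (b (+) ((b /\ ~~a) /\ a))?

a \/ a = max(0.499, 0.499) = 0.499
~(a \/ a) = 1 − 0.499 = 0.501
~~(a \/ a) = 1 − 0.501 = 0.499
b \/ ~~(a \/ a) = max(0.919, 0.499) = 0.919
~a = 1 − 0.499 = 0.501
~~a = 1 − 0.501 = 0.499
b /\ ~~a = min(0.919, 0.499) = 0.499
(b /\ ~~a) /\ a = min(0.499, 0.499) = 0.499
b (+) ((b /\ ~~a) /\ a) = min(1, 0.919 + 0.499) = min(1, 1.418) = 1.000
(b \/ ~~(a \/ a)) & (b (+) ((b /\ ~~a) /\ a)) = max(0, 0.919 + 1.000 − 1) = max(0, 0.919) = 0.919

0.919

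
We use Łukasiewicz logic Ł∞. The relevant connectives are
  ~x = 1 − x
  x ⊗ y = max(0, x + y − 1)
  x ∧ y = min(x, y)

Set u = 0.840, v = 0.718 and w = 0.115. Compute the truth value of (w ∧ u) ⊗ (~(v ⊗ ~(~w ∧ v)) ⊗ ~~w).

0.000

w ∧ u = min(0.115, 0.840) = 0.115
~w = 1 − 0.115 = 0.885
~w ∧ v = min(0.885, 0.718) = 0.718
~(~w ∧ v) = 1 − 0.718 = 0.282
v ⊗ ~(~w ∧ v) = max(0, 0.718 + 0.282 − 1) = max(0, 0.000) = 0.000
~(v ⊗ ~(~w ∧ v)) = 1 − 0.000 = 1.000
~~w = 1 − 0.885 = 0.115
~(v ⊗ ~(~w ∧ v)) ⊗ ~~w = max(0, 1.000 + 0.115 − 1) = max(0, 0.115) = 0.115
(w ∧ u) ⊗ (~(v ⊗ ~(~w ∧ v)) ⊗ ~~w) = max(0, 0.115 + 0.115 − 1) = max(0, -0.770) = 0.000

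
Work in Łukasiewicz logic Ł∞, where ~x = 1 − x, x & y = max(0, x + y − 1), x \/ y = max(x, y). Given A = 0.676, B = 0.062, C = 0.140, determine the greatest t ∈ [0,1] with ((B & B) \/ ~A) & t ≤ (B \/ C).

B & B = max(0, 0.062 + 0.062 − 1) = max(0, -0.876) = 0.000
~A = 1 − 0.676 = 0.324
(B & B) \/ ~A = max(0.000, 0.324) = 0.324
So the left factor is (B & B) \/ ~A = 0.324.
B \/ C = max(0.062, 0.140) = 0.140
So the right-hand bound is B \/ C = 0.140.
The residuum of the Łukasiewicz t-norm gives the supremum: min(1, 1 − 0.324 + 0.140).
1 − 0.324 + 0.140 = 0.816, so t = min(1, 0.816) = 0.816.
Check: 0.324 & 0.816 = max(0, 0.140) = 0.140 ≤ 0.140.

0.816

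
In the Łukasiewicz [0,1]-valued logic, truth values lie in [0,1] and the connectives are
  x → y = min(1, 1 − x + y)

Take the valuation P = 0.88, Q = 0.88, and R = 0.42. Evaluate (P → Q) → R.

0.42

P → Q = min(1, 1 − 0.88 + 0.88) = min(1, 1.00) = 1.00
(P → Q) → R = min(1, 1 − 1.00 + 0.42) = min(1, 0.42) = 0.42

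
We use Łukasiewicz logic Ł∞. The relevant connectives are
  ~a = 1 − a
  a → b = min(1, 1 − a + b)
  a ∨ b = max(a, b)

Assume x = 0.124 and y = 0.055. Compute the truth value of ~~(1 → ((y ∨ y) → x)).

1.000

y ∨ y = max(0.055, 0.055) = 0.055
(y ∨ y) → x = min(1, 1 − 0.055 + 0.124) = min(1, 1.069) = 1.000
1 → ((y ∨ y) → x) = min(1, 1 − 1.000 + 1.000) = min(1, 1.000) = 1.000
~(1 → ((y ∨ y) → x)) = 1 − 1.000 = 0.000
~~(1 → ((y ∨ y) → x)) = 1 − 0.000 = 1.000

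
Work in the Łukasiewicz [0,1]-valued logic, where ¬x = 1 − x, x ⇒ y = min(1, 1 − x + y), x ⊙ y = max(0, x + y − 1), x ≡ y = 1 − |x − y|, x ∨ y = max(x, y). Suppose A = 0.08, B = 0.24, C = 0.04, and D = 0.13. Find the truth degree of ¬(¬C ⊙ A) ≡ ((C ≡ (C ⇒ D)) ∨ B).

0.28

¬C = 1 − 0.04 = 0.96
¬C ⊙ A = max(0, 0.96 + 0.08 − 1) = max(0, 0.04) = 0.04
¬(¬C ⊙ A) = 1 − 0.04 = 0.96
C ⇒ D = min(1, 1 − 0.04 + 0.13) = min(1, 1.09) = 1.00
C ≡ (C ⇒ D) = 1 − |0.04 − 1.00| = 1 − 0.96 = 0.04
(C ≡ (C ⇒ D)) ∨ B = max(0.04, 0.24) = 0.24
¬(¬C ⊙ A) ≡ ((C ≡ (C ⇒ D)) ∨ B) = 1 − |0.96 − 0.24| = 1 − 0.72 = 0.28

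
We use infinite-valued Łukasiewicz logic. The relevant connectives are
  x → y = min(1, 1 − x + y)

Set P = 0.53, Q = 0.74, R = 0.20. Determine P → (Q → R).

Q → R = min(1, 1 − 0.74 + 0.20) = min(1, 0.46) = 0.46
P → (Q → R) = min(1, 1 − 0.53 + 0.46) = min(1, 0.93) = 0.93

0.93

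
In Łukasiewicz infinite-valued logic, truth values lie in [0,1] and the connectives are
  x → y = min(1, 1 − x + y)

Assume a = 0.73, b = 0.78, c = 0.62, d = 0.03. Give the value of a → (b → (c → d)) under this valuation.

c → d = min(1, 1 − 0.62 + 0.03) = min(1, 0.41) = 0.41
b → (c → d) = min(1, 1 − 0.78 + 0.41) = min(1, 0.63) = 0.63
a → (b → (c → d)) = min(1, 1 − 0.73 + 0.63) = min(1, 0.90) = 0.90

0.90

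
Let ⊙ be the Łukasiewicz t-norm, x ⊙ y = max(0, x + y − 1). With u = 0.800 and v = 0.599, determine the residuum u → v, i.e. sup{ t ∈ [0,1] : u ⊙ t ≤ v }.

0.799

The residuum of the Łukasiewicz t-norm gives the supremum: min(1, 1 − 0.800 + 0.599).
1 − 0.800 + 0.599 = 0.799, so t = min(1, 0.799) = 0.799.
Check: 0.800 ⊙ 0.799 = max(0, 0.599) = 0.599 ≤ 0.599.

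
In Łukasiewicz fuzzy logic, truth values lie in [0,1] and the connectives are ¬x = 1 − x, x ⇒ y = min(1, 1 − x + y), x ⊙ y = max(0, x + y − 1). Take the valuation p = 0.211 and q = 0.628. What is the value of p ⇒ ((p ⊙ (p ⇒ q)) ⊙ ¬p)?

p ⇒ q = min(1, 1 − 0.211 + 0.628) = min(1, 1.417) = 1.000
p ⊙ (p ⇒ q) = max(0, 0.211 + 1.000 − 1) = max(0, 0.211) = 0.211
¬p = 1 − 0.211 = 0.789
(p ⊙ (p ⇒ q)) ⊙ ¬p = max(0, 0.211 + 0.789 − 1) = max(0, 0.000) = 0.000
p ⇒ ((p ⊙ (p ⇒ q)) ⊙ ¬p) = min(1, 1 − 0.211 + 0.000) = min(1, 0.789) = 0.789

0.789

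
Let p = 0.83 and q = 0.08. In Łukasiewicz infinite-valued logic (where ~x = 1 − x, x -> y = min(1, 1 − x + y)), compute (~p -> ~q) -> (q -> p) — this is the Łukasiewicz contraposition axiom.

~p = 1 − 0.83 = 0.17
~q = 1 − 0.08 = 0.92
~p -> ~q = min(1, 1 − 0.17 + 0.92) = min(1, 1.75) = 1.00
q -> p = min(1, 1 − 0.08 + 0.83) = min(1, 1.75) = 1.00
(~p -> ~q) -> (q -> p) = min(1, 1 − 1.00 + 1.00) = min(1, 1.00) = 1.00
(As expected: an axiom of Ł∞, always 1.)

1.00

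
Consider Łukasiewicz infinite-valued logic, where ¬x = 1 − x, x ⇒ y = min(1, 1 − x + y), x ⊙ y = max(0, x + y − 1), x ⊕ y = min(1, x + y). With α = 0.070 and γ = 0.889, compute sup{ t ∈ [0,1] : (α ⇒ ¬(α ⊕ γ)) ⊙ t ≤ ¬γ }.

α ⊕ γ = min(1, 0.070 + 0.889) = min(1, 0.959) = 0.959
¬(α ⊕ γ) = 1 − 0.959 = 0.041
α ⇒ ¬(α ⊕ γ) = min(1, 1 − 0.070 + 0.041) = min(1, 0.971) = 0.971
So the left factor is α ⇒ ¬(α ⊕ γ) = 0.971.
¬γ = 1 − 0.889 = 0.111
So the right-hand bound is ¬γ = 0.111.
The residuum of the Łukasiewicz t-norm gives the supremum: min(1, 1 − 0.971 + 0.111).
1 − 0.971 + 0.111 = 0.140, so t = min(1, 0.140) = 0.140.
Check: 0.971 ⊙ 0.140 = max(0, 0.111) = 0.111 ≤ 0.111.

0.140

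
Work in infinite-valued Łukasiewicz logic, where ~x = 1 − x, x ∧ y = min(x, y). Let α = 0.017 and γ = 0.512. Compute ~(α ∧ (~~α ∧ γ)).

~α = 1 − 0.017 = 0.983
~~α = 1 − 0.983 = 0.017
~~α ∧ γ = min(0.017, 0.512) = 0.017
α ∧ (~~α ∧ γ) = min(0.017, 0.017) = 0.017
~(α ∧ (~~α ∧ γ)) = 1 − 0.017 = 0.983

0.983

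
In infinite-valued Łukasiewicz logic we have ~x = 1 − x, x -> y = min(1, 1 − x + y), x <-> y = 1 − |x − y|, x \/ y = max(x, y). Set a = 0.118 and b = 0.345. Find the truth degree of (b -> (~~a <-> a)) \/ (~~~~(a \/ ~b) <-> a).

1.000

~a = 1 − 0.118 = 0.882
~~a = 1 − 0.882 = 0.118
~~a <-> a = 1 − |0.118 − 0.118| = 1 − 0.000 = 1.000
b -> (~~a <-> a) = min(1, 1 − 0.345 + 1.000) = min(1, 1.655) = 1.000
~b = 1 − 0.345 = 0.655
a \/ ~b = max(0.118, 0.655) = 0.655
~(a \/ ~b) = 1 − 0.655 = 0.345
~~(a \/ ~b) = 1 − 0.345 = 0.655
~~~(a \/ ~b) = 1 − 0.655 = 0.345
~~~~(a \/ ~b) = 1 − 0.345 = 0.655
~~~~(a \/ ~b) <-> a = 1 − |0.655 − 0.118| = 1 − 0.537 = 0.463
(b -> (~~a <-> a)) \/ (~~~~(a \/ ~b) <-> a) = max(1.000, 0.463) = 1.000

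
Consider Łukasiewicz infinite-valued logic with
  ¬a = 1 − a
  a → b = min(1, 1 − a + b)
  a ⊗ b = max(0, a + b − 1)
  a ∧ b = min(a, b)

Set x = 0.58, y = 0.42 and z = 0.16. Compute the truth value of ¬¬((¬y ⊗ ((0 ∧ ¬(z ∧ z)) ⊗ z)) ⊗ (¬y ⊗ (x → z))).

0.00

¬y = 1 − 0.42 = 0.58
z ∧ z = min(0.16, 0.16) = 0.16
¬(z ∧ z) = 1 − 0.16 = 0.84
0 ∧ ¬(z ∧ z) = min(0.00, 0.84) = 0.00
(0 ∧ ¬(z ∧ z)) ⊗ z = max(0, 0.00 + 0.16 − 1) = max(0, -0.84) = 0.00
¬y ⊗ ((0 ∧ ¬(z ∧ z)) ⊗ z) = max(0, 0.58 + 0.00 − 1) = max(0, -0.42) = 0.00
x → z = min(1, 1 − 0.58 + 0.16) = min(1, 0.58) = 0.58
¬y ⊗ (x → z) = max(0, 0.58 + 0.58 − 1) = max(0, 0.16) = 0.16
(¬y ⊗ ((0 ∧ ¬(z ∧ z)) ⊗ z)) ⊗ (¬y ⊗ (x → z)) = max(0, 0.00 + 0.16 − 1) = max(0, -0.84) = 0.00
¬((¬y ⊗ ((0 ∧ ¬(z ∧ z)) ⊗ z)) ⊗ (¬y ⊗ (x → z))) = 1 − 0.00 = 1.00
¬¬((¬y ⊗ ((0 ∧ ¬(z ∧ z)) ⊗ z)) ⊗ (¬y ⊗ (x → z))) = 1 − 1.00 = 0.00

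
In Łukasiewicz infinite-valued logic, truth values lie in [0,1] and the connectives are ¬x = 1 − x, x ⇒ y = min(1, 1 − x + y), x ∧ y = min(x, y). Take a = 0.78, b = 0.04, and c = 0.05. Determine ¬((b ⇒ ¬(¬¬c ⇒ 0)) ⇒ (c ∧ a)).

0.95

¬c = 1 − 0.05 = 0.95
¬¬c = 1 − 0.95 = 0.05
¬¬c ⇒ 0 = min(1, 1 − 0.05 + 0.00) = min(1, 0.95) = 0.95
¬(¬¬c ⇒ 0) = 1 − 0.95 = 0.05
b ⇒ ¬(¬¬c ⇒ 0) = min(1, 1 − 0.04 + 0.05) = min(1, 1.01) = 1.00
c ∧ a = min(0.05, 0.78) = 0.05
(b ⇒ ¬(¬¬c ⇒ 0)) ⇒ (c ∧ a) = min(1, 1 − 1.00 + 0.05) = min(1, 0.05) = 0.05
¬((b ⇒ ¬(¬¬c ⇒ 0)) ⇒ (c ∧ a)) = 1 − 0.05 = 0.95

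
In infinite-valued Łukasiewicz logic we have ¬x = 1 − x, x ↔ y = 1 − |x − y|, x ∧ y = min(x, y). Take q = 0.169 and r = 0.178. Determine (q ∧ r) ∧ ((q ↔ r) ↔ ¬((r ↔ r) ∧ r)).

q ∧ r = min(0.169, 0.178) = 0.169
q ↔ r = 1 − |0.169 − 0.178| = 1 − 0.009 = 0.991
r ↔ r = 1 − |0.178 − 0.178| = 1 − 0.000 = 1.000
(r ↔ r) ∧ r = min(1.000, 0.178) = 0.178
¬((r ↔ r) ∧ r) = 1 − 0.178 = 0.822
(q ↔ r) ↔ ¬((r ↔ r) ∧ r) = 1 − |0.991 − 0.822| = 1 − 0.169 = 0.831
(q ∧ r) ∧ ((q ↔ r) ↔ ¬((r ↔ r) ∧ r)) = min(0.169, 0.831) = 0.169

0.169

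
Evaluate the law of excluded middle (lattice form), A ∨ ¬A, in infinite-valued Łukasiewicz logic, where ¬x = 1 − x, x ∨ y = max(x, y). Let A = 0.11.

¬A = 1 − 0.11 = 0.89
A ∨ ¬A = max(0.11, 0.89) = 0.89
(The value 0.89 < 1 shows this instance is not satisfied; not a Ł∞-tautology — its value is max(a, 1−a).)

0.89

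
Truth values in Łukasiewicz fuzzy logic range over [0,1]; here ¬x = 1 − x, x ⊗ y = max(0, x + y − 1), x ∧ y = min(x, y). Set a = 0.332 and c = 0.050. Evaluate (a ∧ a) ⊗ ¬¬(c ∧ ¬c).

0.000

a ∧ a = min(0.332, 0.332) = 0.332
¬c = 1 − 0.050 = 0.950
c ∧ ¬c = min(0.050, 0.950) = 0.050
¬(c ∧ ¬c) = 1 − 0.050 = 0.950
¬¬(c ∧ ¬c) = 1 − 0.950 = 0.050
(a ∧ a) ⊗ ¬¬(c ∧ ¬c) = max(0, 0.332 + 0.050 − 1) = max(0, -0.618) = 0.000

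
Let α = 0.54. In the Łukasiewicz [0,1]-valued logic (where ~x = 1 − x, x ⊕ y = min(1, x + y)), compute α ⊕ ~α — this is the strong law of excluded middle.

1.00

~α = 1 − 0.54 = 0.46
α ⊕ ~α = min(1, 0.54 + 0.46) = min(1, 1.00) = 1.00
(As expected: always 1 in Ł∞ since a ⊕ (1−a) = 1.)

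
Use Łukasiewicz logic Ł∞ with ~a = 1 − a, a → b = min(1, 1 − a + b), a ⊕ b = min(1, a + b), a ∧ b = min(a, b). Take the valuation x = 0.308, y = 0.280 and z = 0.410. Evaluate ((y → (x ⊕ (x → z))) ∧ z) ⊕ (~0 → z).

x → z = min(1, 1 − 0.308 + 0.410) = min(1, 1.102) = 1.000
x ⊕ (x → z) = min(1, 0.308 + 1.000) = min(1, 1.308) = 1.000
y → (x ⊕ (x → z)) = min(1, 1 − 0.280 + 1.000) = min(1, 1.720) = 1.000
(y → (x ⊕ (x → z))) ∧ z = min(1.000, 0.410) = 0.410
~0 = 1 − 0.000 = 1.000
~0 → z = min(1, 1 − 1.000 + 0.410) = min(1, 0.410) = 0.410
((y → (x ⊕ (x → z))) ∧ z) ⊕ (~0 → z) = min(1, 0.410 + 0.410) = min(1, 0.820) = 0.820

0.820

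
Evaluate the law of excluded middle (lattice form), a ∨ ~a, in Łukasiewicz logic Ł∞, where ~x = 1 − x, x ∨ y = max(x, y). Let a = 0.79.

0.79

~a = 1 − 0.79 = 0.21
a ∨ ~a = max(0.79, 0.21) = 0.79
(The value 0.79 < 1 shows this instance is not satisfied; not a Ł∞-tautology — its value is max(a, 1−a).)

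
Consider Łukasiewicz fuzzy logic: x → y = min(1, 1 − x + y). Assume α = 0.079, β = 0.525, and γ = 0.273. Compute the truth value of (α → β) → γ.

0.273

α → β = min(1, 1 − 0.079 + 0.525) = min(1, 1.446) = 1.000
(α → β) → γ = min(1, 1 − 1.000 + 0.273) = min(1, 0.273) = 0.273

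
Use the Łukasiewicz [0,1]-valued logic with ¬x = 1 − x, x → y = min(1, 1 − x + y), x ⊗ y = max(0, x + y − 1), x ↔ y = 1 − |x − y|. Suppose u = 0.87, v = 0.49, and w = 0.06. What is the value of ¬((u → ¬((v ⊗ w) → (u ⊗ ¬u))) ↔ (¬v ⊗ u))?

v ⊗ w = max(0, 0.49 + 0.06 − 1) = max(0, -0.45) = 0.00
¬u = 1 − 0.87 = 0.13
u ⊗ ¬u = max(0, 0.87 + 0.13 − 1) = max(0, 0.00) = 0.00
(v ⊗ w) → (u ⊗ ¬u) = min(1, 1 − 0.00 + 0.00) = min(1, 1.00) = 1.00
¬((v ⊗ w) → (u ⊗ ¬u)) = 1 − 1.00 = 0.00
u → ¬((v ⊗ w) → (u ⊗ ¬u)) = min(1, 1 − 0.87 + 0.00) = min(1, 0.13) = 0.13
¬v = 1 − 0.49 = 0.51
¬v ⊗ u = max(0, 0.51 + 0.87 − 1) = max(0, 0.38) = 0.38
(u → ¬((v ⊗ w) → (u ⊗ ¬u))) ↔ (¬v ⊗ u) = 1 − |0.13 − 0.38| = 1 − 0.25 = 0.75
¬((u → ¬((v ⊗ w) → (u ⊗ ¬u))) ↔ (¬v ⊗ u)) = 1 − 0.75 = 0.25

0.25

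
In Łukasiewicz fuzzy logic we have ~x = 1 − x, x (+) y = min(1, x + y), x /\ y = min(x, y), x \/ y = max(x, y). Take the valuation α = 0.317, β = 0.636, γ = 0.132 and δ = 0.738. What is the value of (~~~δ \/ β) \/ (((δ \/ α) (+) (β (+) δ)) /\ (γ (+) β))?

~δ = 1 − 0.738 = 0.262
~~δ = 1 − 0.262 = 0.738
~~~δ = 1 − 0.738 = 0.262
~~~δ \/ β = max(0.262, 0.636) = 0.636
δ \/ α = max(0.738, 0.317) = 0.738
β (+) δ = min(1, 0.636 + 0.738) = min(1, 1.374) = 1.000
(δ \/ α) (+) (β (+) δ) = min(1, 0.738 + 1.000) = min(1, 1.738) = 1.000
γ (+) β = min(1, 0.132 + 0.636) = min(1, 0.768) = 0.768
((δ \/ α) (+) (β (+) δ)) /\ (γ (+) β) = min(1.000, 0.768) = 0.768
(~~~δ \/ β) \/ (((δ \/ α) (+) (β (+) δ)) /\ (γ (+) β)) = max(0.636, 0.768) = 0.768

0.768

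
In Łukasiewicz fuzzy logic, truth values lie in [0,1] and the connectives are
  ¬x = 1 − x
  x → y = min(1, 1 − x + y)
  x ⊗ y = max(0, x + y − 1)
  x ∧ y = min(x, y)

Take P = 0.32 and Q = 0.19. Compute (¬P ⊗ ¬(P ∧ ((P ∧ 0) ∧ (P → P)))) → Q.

0.51

¬P = 1 − 0.32 = 0.68
P ∧ 0 = min(0.32, 0.00) = 0.00
P → P = min(1, 1 − 0.32 + 0.32) = min(1, 1.00) = 1.00
(P ∧ 0) ∧ (P → P) = min(0.00, 1.00) = 0.00
P ∧ ((P ∧ 0) ∧ (P → P)) = min(0.32, 0.00) = 0.00
¬(P ∧ ((P ∧ 0) ∧ (P → P))) = 1 − 0.00 = 1.00
¬P ⊗ ¬(P ∧ ((P ∧ 0) ∧ (P → P))) = max(0, 0.68 + 1.00 − 1) = max(0, 0.68) = 0.68
(¬P ⊗ ¬(P ∧ ((P ∧ 0) ∧ (P → P)))) → Q = min(1, 1 − 0.68 + 0.19) = min(1, 0.51) = 0.51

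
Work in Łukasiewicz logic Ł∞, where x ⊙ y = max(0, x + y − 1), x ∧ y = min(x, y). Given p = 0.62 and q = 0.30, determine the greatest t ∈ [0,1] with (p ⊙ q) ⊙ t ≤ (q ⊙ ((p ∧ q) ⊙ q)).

p ⊙ q = max(0, 0.62 + 0.30 − 1) = max(0, -0.08) = 0.00
So the left factor is p ⊙ q = 0.00.
p ∧ q = min(0.62, 0.30) = 0.30
(p ∧ q) ⊙ q = max(0, 0.30 + 0.30 − 1) = max(0, -0.40) = 0.00
q ⊙ ((p ∧ q) ⊙ q) = max(0, 0.30 + 0.00 − 1) = max(0, -0.70) = 0.00
So the right-hand bound is q ⊙ ((p ∧ q) ⊙ q) = 0.00.
The residuum of the Łukasiewicz t-norm gives the supremum: min(1, 1 − 0.00 + 0.00).
1 − 0.00 + 0.00 = 1.00, so t = min(1, 1.00) = 1.00.
Check: 0.00 ⊙ 1.00 = max(0, 0.00) = 0.00 ≤ 0.00.

1.00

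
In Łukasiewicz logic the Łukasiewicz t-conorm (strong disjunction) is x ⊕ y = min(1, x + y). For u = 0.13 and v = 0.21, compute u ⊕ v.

0.34

u ⊕ v = min(1, 0.13 + 0.21) = min(1, 0.34) = 0.34
For comparison, the Gödel t-conorm max(x, y) would give 0.21.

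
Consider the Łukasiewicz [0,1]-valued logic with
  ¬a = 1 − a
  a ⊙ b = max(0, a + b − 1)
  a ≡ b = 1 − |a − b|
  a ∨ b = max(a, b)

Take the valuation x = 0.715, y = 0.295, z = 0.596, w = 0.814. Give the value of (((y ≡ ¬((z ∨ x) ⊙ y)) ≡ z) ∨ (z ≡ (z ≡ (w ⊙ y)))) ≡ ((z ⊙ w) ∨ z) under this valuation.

z ∨ x = max(0.596, 0.715) = 0.715
(z ∨ x) ⊙ y = max(0, 0.715 + 0.295 − 1) = max(0, 0.010) = 0.010
¬((z ∨ x) ⊙ y) = 1 − 0.010 = 0.990
y ≡ ¬((z ∨ x) ⊙ y) = 1 − |0.295 − 0.990| = 1 − 0.695 = 0.305
(y ≡ ¬((z ∨ x) ⊙ y)) ≡ z = 1 − |0.305 − 0.596| = 1 − 0.291 = 0.709
w ⊙ y = max(0, 0.814 + 0.295 − 1) = max(0, 0.109) = 0.109
z ≡ (w ⊙ y) = 1 − |0.596 − 0.109| = 1 − 0.487 = 0.513
z ≡ (z ≡ (w ⊙ y)) = 1 − |0.596 − 0.513| = 1 − 0.083 = 0.917
((y ≡ ¬((z ∨ x) ⊙ y)) ≡ z) ∨ (z ≡ (z ≡ (w ⊙ y))) = max(0.709, 0.917) = 0.917
z ⊙ w = max(0, 0.596 + 0.814 − 1) = max(0, 0.410) = 0.410
(z ⊙ w) ∨ z = max(0.410, 0.596) = 0.596
(((y ≡ ¬((z ∨ x) ⊙ y)) ≡ z) ∨ (z ≡ (z ≡ (w ⊙ y)))) ≡ ((z ⊙ w) ∨ z) = 1 − |0.917 − 0.596| = 1 − 0.321 = 0.679

0.679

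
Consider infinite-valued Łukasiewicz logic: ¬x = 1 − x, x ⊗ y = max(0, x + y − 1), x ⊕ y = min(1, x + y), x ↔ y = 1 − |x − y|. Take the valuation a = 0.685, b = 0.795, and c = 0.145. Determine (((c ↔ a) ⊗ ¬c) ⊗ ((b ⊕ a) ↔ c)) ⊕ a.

0.685

c ↔ a = 1 − |0.145 − 0.685| = 1 − 0.540 = 0.460
¬c = 1 − 0.145 = 0.855
(c ↔ a) ⊗ ¬c = max(0, 0.460 + 0.855 − 1) = max(0, 0.315) = 0.315
b ⊕ a = min(1, 0.795 + 0.685) = min(1, 1.480) = 1.000
(b ⊕ a) ↔ c = 1 − |1.000 − 0.145| = 1 − 0.855 = 0.145
((c ↔ a) ⊗ ¬c) ⊗ ((b ⊕ a) ↔ c) = max(0, 0.315 + 0.145 − 1) = max(0, -0.540) = 0.000
(((c ↔ a) ⊗ ¬c) ⊗ ((b ⊕ a) ↔ c)) ⊕ a = min(1, 0.000 + 0.685) = min(1, 0.685) = 0.685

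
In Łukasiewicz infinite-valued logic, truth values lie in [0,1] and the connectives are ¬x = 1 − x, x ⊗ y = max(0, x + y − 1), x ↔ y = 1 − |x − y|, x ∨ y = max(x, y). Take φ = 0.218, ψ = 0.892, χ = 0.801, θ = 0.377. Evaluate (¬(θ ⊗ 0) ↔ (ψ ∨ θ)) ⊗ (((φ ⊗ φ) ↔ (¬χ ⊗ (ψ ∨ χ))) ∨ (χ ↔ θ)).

0.801

θ ⊗ 0 = max(0, 0.377 + 0.000 − 1) = max(0, -0.623) = 0.000
¬(θ ⊗ 0) = 1 − 0.000 = 1.000
ψ ∨ θ = max(0.892, 0.377) = 0.892
¬(θ ⊗ 0) ↔ (ψ ∨ θ) = 1 − |1.000 − 0.892| = 1 − 0.108 = 0.892
φ ⊗ φ = max(0, 0.218 + 0.218 − 1) = max(0, -0.564) = 0.000
¬χ = 1 − 0.801 = 0.199
ψ ∨ χ = max(0.892, 0.801) = 0.892
¬χ ⊗ (ψ ∨ χ) = max(0, 0.199 + 0.892 − 1) = max(0, 0.091) = 0.091
(φ ⊗ φ) ↔ (¬χ ⊗ (ψ ∨ χ)) = 1 − |0.000 − 0.091| = 1 − 0.091 = 0.909
χ ↔ θ = 1 − |0.801 − 0.377| = 1 − 0.424 = 0.576
((φ ⊗ φ) ↔ (¬χ ⊗ (ψ ∨ χ))) ∨ (χ ↔ θ) = max(0.909, 0.576) = 0.909
(¬(θ ⊗ 0) ↔ (ψ ∨ θ)) ⊗ (((φ ⊗ φ) ↔ (¬χ ⊗ (ψ ∨ χ))) ∨ (χ ↔ θ)) = max(0, 0.892 + 0.909 − 1) = max(0, 0.801) = 0.801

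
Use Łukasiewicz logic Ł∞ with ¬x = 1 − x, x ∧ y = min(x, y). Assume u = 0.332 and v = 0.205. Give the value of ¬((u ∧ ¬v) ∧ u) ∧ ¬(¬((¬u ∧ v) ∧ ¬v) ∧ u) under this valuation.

¬v = 1 − 0.205 = 0.795
u ∧ ¬v = min(0.332, 0.795) = 0.332
(u ∧ ¬v) ∧ u = min(0.332, 0.332) = 0.332
¬((u ∧ ¬v) ∧ u) = 1 − 0.332 = 0.668
¬u = 1 − 0.332 = 0.668
¬u ∧ v = min(0.668, 0.205) = 0.205
(¬u ∧ v) ∧ ¬v = min(0.205, 0.795) = 0.205
¬((¬u ∧ v) ∧ ¬v) = 1 − 0.205 = 0.795
¬((¬u ∧ v) ∧ ¬v) ∧ u = min(0.795, 0.332) = 0.332
¬(¬((¬u ∧ v) ∧ ¬v) ∧ u) = 1 − 0.332 = 0.668
¬((u ∧ ¬v) ∧ u) ∧ ¬(¬((¬u ∧ v) ∧ ¬v) ∧ u) = min(0.668, 0.668) = 0.668

0.668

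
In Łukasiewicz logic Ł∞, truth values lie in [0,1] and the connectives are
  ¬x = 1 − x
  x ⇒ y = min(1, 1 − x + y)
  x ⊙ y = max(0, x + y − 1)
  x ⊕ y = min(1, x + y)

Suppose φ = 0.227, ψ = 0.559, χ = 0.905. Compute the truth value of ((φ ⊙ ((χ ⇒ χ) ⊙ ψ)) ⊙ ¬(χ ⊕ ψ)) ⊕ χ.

0.905

χ ⇒ χ = min(1, 1 − 0.905 + 0.905) = min(1, 1.000) = 1.000
(χ ⇒ χ) ⊙ ψ = max(0, 1.000 + 0.559 − 1) = max(0, 0.559) = 0.559
φ ⊙ ((χ ⇒ χ) ⊙ ψ) = max(0, 0.227 + 0.559 − 1) = max(0, -0.214) = 0.000
χ ⊕ ψ = min(1, 0.905 + 0.559) = min(1, 1.464) = 1.000
¬(χ ⊕ ψ) = 1 − 1.000 = 0.000
(φ ⊙ ((χ ⇒ χ) ⊙ ψ)) ⊙ ¬(χ ⊕ ψ) = max(0, 0.000 + 0.000 − 1) = max(0, -1.000) = 0.000
((φ ⊙ ((χ ⇒ χ) ⊙ ψ)) ⊙ ¬(χ ⊕ ψ)) ⊕ χ = min(1, 0.000 + 0.905) = min(1, 0.905) = 0.905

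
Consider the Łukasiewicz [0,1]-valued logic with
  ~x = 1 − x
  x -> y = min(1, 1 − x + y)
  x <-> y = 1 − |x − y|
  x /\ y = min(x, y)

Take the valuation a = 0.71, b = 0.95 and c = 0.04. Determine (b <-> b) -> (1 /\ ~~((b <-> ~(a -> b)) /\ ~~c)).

0.04

b <-> b = 1 − |0.95 − 0.95| = 1 − 0.00 = 1.00
a -> b = min(1, 1 − 0.71 + 0.95) = min(1, 1.24) = 1.00
~(a -> b) = 1 − 1.00 = 0.00
b <-> ~(a -> b) = 1 − |0.95 − 0.00| = 1 − 0.95 = 0.05
~c = 1 − 0.04 = 0.96
~~c = 1 − 0.96 = 0.04
(b <-> ~(a -> b)) /\ ~~c = min(0.05, 0.04) = 0.04
~((b <-> ~(a -> b)) /\ ~~c) = 1 − 0.04 = 0.96
~~((b <-> ~(a -> b)) /\ ~~c) = 1 − 0.96 = 0.04
1 /\ ~~((b <-> ~(a -> b)) /\ ~~c) = min(1.00, 0.04) = 0.04
(b <-> b) -> (1 /\ ~~((b <-> ~(a -> b)) /\ ~~c)) = min(1, 1 − 1.00 + 0.04) = min(1, 0.04) = 0.04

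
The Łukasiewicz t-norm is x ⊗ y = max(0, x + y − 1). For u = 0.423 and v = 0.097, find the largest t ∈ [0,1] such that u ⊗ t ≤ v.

0.674

The residuum of the Łukasiewicz t-norm gives the supremum: min(1, 1 − 0.423 + 0.097).
1 − 0.423 + 0.097 = 0.674, so t = min(1, 0.674) = 0.674.
Check: 0.423 ⊗ 0.674 = max(0, 0.097) = 0.097 ≤ 0.097.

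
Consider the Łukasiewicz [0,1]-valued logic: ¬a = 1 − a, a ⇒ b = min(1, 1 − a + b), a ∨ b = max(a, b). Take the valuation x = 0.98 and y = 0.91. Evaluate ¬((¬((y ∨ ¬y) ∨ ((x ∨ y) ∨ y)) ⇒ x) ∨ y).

0.00

¬y = 1 − 0.91 = 0.09
y ∨ ¬y = max(0.91, 0.09) = 0.91
x ∨ y = max(0.98, 0.91) = 0.98
(x ∨ y) ∨ y = max(0.98, 0.91) = 0.98
(y ∨ ¬y) ∨ ((x ∨ y) ∨ y) = max(0.91, 0.98) = 0.98
¬((y ∨ ¬y) ∨ ((x ∨ y) ∨ y)) = 1 − 0.98 = 0.02
¬((y ∨ ¬y) ∨ ((x ∨ y) ∨ y)) ⇒ x = min(1, 1 − 0.02 + 0.98) = min(1, 1.96) = 1.00
(¬((y ∨ ¬y) ∨ ((x ∨ y) ∨ y)) ⇒ x) ∨ y = max(1.00, 0.91) = 1.00
¬((¬((y ∨ ¬y) ∨ ((x ∨ y) ∨ y)) ⇒ x) ∨ y) = 1 − 1.00 = 0.00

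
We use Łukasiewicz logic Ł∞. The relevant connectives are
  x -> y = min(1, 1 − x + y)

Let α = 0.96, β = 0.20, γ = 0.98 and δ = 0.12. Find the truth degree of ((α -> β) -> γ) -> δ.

α -> β = min(1, 1 − 0.96 + 0.20) = min(1, 0.24) = 0.24
(α -> β) -> γ = min(1, 1 − 0.24 + 0.98) = min(1, 1.74) = 1.00
((α -> β) -> γ) -> δ = min(1, 1 − 1.00 + 0.12) = min(1, 0.12) = 0.12

0.12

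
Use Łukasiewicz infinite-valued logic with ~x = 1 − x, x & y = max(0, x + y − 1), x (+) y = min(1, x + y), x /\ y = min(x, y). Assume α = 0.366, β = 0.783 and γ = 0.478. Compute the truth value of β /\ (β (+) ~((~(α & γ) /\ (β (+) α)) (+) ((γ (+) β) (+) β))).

α & γ = max(0, 0.366 + 0.478 − 1) = max(0, -0.156) = 0.000
~(α & γ) = 1 − 0.000 = 1.000
β (+) α = min(1, 0.783 + 0.366) = min(1, 1.149) = 1.000
~(α & γ) /\ (β (+) α) = min(1.000, 1.000) = 1.000
γ (+) β = min(1, 0.478 + 0.783) = min(1, 1.261) = 1.000
(γ (+) β) (+) β = min(1, 1.000 + 0.783) = min(1, 1.783) = 1.000
(~(α & γ) /\ (β (+) α)) (+) ((γ (+) β) (+) β) = min(1, 1.000 + 1.000) = min(1, 2.000) = 1.000
~((~(α & γ) /\ (β (+) α)) (+) ((γ (+) β) (+) β)) = 1 − 1.000 = 0.000
β (+) ~((~(α & γ) /\ (β (+) α)) (+) ((γ (+) β) (+) β)) = min(1, 0.783 + 0.000) = min(1, 0.783) = 0.783
β /\ (β (+) ~((~(α & γ) /\ (β (+) α)) (+) ((γ (+) β) (+) β))) = min(0.783, 0.783) = 0.783

0.783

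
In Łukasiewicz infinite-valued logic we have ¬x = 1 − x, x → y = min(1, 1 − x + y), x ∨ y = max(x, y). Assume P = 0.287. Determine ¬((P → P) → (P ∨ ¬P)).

P → P = min(1, 1 − 0.287 + 0.287) = min(1, 1.000) = 1.000
¬P = 1 − 0.287 = 0.713
P ∨ ¬P = max(0.287, 0.713) = 0.713
(P → P) → (P ∨ ¬P) = min(1, 1 − 1.000 + 0.713) = min(1, 0.713) = 0.713
¬((P → P) → (P ∨ ¬P)) = 1 − 0.713 = 0.287

0.287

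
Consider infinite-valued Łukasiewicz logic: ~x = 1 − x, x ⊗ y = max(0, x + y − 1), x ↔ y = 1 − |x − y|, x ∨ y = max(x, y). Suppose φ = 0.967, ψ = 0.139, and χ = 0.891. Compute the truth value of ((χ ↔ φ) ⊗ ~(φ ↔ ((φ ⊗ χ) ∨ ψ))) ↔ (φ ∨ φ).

0.066

χ ↔ φ = 1 − |0.891 − 0.967| = 1 − 0.076 = 0.924
φ ⊗ χ = max(0, 0.967 + 0.891 − 1) = max(0, 0.858) = 0.858
(φ ⊗ χ) ∨ ψ = max(0.858, 0.139) = 0.858
φ ↔ ((φ ⊗ χ) ∨ ψ) = 1 − |0.967 − 0.858| = 1 − 0.109 = 0.891
~(φ ↔ ((φ ⊗ χ) ∨ ψ)) = 1 − 0.891 = 0.109
(χ ↔ φ) ⊗ ~(φ ↔ ((φ ⊗ χ) ∨ ψ)) = max(0, 0.924 + 0.109 − 1) = max(0, 0.033) = 0.033
φ ∨ φ = max(0.967, 0.967) = 0.967
((χ ↔ φ) ⊗ ~(φ ↔ ((φ ⊗ χ) ∨ ψ))) ↔ (φ ∨ φ) = 1 − |0.033 − 0.967| = 1 − 0.934 = 0.066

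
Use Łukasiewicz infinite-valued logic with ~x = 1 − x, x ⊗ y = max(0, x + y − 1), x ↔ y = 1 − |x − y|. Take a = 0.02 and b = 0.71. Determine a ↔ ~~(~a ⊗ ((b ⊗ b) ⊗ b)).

0.91

~a = 1 − 0.02 = 0.98
b ⊗ b = max(0, 0.71 + 0.71 − 1) = max(0, 0.42) = 0.42
(b ⊗ b) ⊗ b = max(0, 0.42 + 0.71 − 1) = max(0, 0.13) = 0.13
~a ⊗ ((b ⊗ b) ⊗ b) = max(0, 0.98 + 0.13 − 1) = max(0, 0.11) = 0.11
~(~a ⊗ ((b ⊗ b) ⊗ b)) = 1 − 0.11 = 0.89
~~(~a ⊗ ((b ⊗ b) ⊗ b)) = 1 − 0.89 = 0.11
a ↔ ~~(~a ⊗ ((b ⊗ b) ⊗ b)) = 1 − |0.02 − 0.11| = 1 − 0.09 = 0.91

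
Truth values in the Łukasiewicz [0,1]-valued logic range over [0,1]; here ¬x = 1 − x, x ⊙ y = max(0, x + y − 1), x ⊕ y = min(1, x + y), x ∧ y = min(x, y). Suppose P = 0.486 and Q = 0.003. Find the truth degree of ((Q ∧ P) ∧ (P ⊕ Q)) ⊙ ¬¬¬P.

Q ∧ P = min(0.003, 0.486) = 0.003
P ⊕ Q = min(1, 0.486 + 0.003) = min(1, 0.489) = 0.489
(Q ∧ P) ∧ (P ⊕ Q) = min(0.003, 0.489) = 0.003
¬P = 1 − 0.486 = 0.514
¬¬P = 1 − 0.514 = 0.486
¬¬¬P = 1 − 0.486 = 0.514
((Q ∧ P) ∧ (P ⊕ Q)) ⊙ ¬¬¬P = max(0, 0.003 + 0.514 − 1) = max(0, -0.483) = 0.000

0.000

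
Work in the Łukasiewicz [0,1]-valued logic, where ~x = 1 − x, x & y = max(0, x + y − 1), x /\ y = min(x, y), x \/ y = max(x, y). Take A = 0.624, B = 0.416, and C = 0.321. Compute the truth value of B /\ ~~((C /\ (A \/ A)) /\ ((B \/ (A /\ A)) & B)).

A \/ A = max(0.624, 0.624) = 0.624
C /\ (A \/ A) = min(0.321, 0.624) = 0.321
A /\ A = min(0.624, 0.624) = 0.624
B \/ (A /\ A) = max(0.416, 0.624) = 0.624
(B \/ (A /\ A)) & B = max(0, 0.624 + 0.416 − 1) = max(0, 0.040) = 0.040
(C /\ (A \/ A)) /\ ((B \/ (A /\ A)) & B) = min(0.321, 0.040) = 0.040
~((C /\ (A \/ A)) /\ ((B \/ (A /\ A)) & B)) = 1 − 0.040 = 0.960
~~((C /\ (A \/ A)) /\ ((B \/ (A /\ A)) & B)) = 1 − 0.960 = 0.040
B /\ ~~((C /\ (A \/ A)) /\ ((B \/ (A /\ A)) & B)) = min(0.416, 0.040) = 0.040

0.040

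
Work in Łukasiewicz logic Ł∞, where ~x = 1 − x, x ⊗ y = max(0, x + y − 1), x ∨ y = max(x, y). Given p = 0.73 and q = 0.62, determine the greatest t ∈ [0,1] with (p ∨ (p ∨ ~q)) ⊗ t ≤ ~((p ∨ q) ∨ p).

~q = 1 − 0.62 = 0.38
p ∨ ~q = max(0.73, 0.38) = 0.73
p ∨ (p ∨ ~q) = max(0.73, 0.73) = 0.73
So the left factor is p ∨ (p ∨ ~q) = 0.73.
p ∨ q = max(0.73, 0.62) = 0.73
(p ∨ q) ∨ p = max(0.73, 0.73) = 0.73
~((p ∨ q) ∨ p) = 1 − 0.73 = 0.27
So the right-hand bound is ~((p ∨ q) ∨ p) = 0.27.
The residuum of the Łukasiewicz t-norm gives the supremum: min(1, 1 − 0.73 + 0.27).
1 − 0.73 + 0.27 = 0.54, so t = min(1, 0.54) = 0.54.
Check: 0.73 ⊗ 0.54 = max(0, 0.27) = 0.27 ≤ 0.27.

0.54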